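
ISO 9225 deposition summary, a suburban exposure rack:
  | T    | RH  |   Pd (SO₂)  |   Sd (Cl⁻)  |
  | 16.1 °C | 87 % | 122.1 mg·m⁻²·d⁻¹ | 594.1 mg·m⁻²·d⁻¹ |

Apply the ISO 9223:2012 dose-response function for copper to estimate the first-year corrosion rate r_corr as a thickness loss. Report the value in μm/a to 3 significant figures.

copper: T>10 °C ⇒ hinge -0.080·(16.1−10) = -0.4880
  sulphur-dioxide contribution → 1.924 μm/a
  chloride contribution → 2.901 μm/a
  ⇒ r_corr(copper) = 4.824 μm/a

r_corr = 4.82 μm/a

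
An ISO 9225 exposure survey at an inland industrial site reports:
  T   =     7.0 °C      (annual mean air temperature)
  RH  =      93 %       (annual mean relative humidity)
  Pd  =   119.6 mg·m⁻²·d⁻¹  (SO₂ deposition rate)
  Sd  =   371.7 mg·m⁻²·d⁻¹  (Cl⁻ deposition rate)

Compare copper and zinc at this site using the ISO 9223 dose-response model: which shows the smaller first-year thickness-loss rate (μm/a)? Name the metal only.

copper

copper: temperature factor f = +0.126·(-3.0) = -0.3780
  sulphur-dioxide contribution → 3.043 μm/a
  chloride contribution → 2.031 μm/a
  total first-year rate 5.074 μm/a
zinc: f(T) = +0.038·(T−10) [T≤10 °C] = -0.1140
  sulphur-dioxide contribution → 6.811 μm/a
  chloride contribution → 1.948 μm/a
  ⇒ r_corr(zinc) = 8.759 μm/a
Ordering by μm/a: zinc (8.76) > copper (5.07)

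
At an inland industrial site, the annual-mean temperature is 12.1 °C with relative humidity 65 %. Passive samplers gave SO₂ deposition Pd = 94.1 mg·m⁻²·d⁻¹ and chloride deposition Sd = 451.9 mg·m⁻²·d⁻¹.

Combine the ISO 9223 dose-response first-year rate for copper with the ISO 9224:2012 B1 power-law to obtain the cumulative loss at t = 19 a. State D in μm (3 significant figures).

D(19) = 12.0 μm

copper: temperature factor f = -0.080·(2.1) = -0.1680
  Pd branch = 0.0053·Pd^0.26·e^(0.059·RH+f) = 0.676 μm/a
  Sd branch = 0.01025·Sd^0.27·e^(0.036·RH+0.049·T) = 1.003 μm/a
  sum: 0.676 + 1.003 → r_corr = 1.679 μm/a
Long-term exponent b (ISO 9224 Table 2, B1) = 0.667
  D(19) = 1.679 × 19^0.667 = 1.679 × 7.127 = 11.97 μm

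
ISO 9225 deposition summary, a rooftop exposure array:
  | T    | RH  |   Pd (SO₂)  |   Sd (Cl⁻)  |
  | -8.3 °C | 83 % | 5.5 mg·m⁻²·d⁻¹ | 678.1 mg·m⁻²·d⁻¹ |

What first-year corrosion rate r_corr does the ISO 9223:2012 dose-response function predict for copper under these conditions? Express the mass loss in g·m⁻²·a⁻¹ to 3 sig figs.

copper: f(T) = +0.126·(T−10) [T≤10 °C] = -2.3058
  SO₂ term: 0.0053·5.5^0.26·exp(0.059·83-2.3058) = 0.1102
  Sd branch = 0.01025·Sd^0.27·e^(0.036·RH+0.049·T) = 0.7874 μm/a
  r_corr = 0.1102 + 0.7874 = 0.8976 μm/a
Convert to mass loss: 0.8976 μm/a × 8.96 g/cm³ = 8.043 g·m⁻²·a⁻¹

r_corr = 8.04 g·m⁻²·a⁻¹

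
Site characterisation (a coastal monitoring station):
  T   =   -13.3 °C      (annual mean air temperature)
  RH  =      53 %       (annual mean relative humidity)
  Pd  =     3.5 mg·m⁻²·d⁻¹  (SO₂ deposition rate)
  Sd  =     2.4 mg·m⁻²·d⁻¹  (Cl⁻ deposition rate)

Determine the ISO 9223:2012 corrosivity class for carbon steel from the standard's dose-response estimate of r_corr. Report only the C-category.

carbon steel: temperature factor f = +0.150·(-23.3) = -3.4950
  sulphur-dioxide contribution → 0.2974 μm/a
  chloride contribution → 0.5927 μm/a
  ⇒ r_corr(carbon steel) = 0.8902 μm/a
Category bounds: 0…1.3 μm/a bracket r_corr ⇒ C1

C1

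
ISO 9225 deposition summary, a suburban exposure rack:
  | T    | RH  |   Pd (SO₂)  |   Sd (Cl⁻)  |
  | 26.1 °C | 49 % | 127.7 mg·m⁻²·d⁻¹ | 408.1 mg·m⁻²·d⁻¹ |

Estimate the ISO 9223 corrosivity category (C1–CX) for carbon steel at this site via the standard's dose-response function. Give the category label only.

carbon steel: f(T) = -0.054·(T−10) [T>10 °C] = -0.8694
  Pd branch = 1.77·Pd^0.52·e^(0.02·RH+f) = 24.62 μm/a
  Cl⁻ term: 0.102·408.1^0.62·exp(0.033·49+0.04·26.1) = 60.66
  r_corr = 24.62 + 60.66 = 85.28 μm/a
85.3 μm/a falls in (80, 200] for carbon steel → category C5

C5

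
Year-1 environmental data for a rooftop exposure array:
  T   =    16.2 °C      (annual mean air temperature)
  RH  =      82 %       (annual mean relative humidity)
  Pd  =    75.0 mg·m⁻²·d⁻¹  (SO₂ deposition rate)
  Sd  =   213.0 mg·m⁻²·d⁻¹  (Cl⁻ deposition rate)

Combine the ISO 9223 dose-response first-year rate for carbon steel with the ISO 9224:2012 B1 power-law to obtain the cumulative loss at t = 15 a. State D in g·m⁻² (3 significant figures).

carbon steel: f(T) = -0.054·(T−10) [T>10 °C] = -0.3348
  sulphur-dioxide contribution → 61.64 μm/a
  chloride contribution → 81.06 μm/a
  total first-year rate 142.7 μm/a
Power-law: D(15) = r_corr · 15^0.523
  D(15) = 142.7 × 15^0.523 = 142.7 × 4.122 = 588.2 μm
  Mass loss = 588.2 μm × 7.85 g/cm³ = 4617 g·m⁻²

D(15) = 4.62e+03 g·m⁻²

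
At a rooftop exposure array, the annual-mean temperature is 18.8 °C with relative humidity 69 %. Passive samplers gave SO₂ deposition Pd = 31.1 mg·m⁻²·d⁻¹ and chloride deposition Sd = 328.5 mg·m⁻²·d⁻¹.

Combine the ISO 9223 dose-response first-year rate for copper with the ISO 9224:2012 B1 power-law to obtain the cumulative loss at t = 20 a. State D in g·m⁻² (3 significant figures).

D(20) = 122 g·m⁻²

copper: temperature factor f = -0.080·(8.8) = -0.7040
  SO₂ term: 0.0053·31.1^0.26·exp(0.059·69-0.7040) = 0.3755
  Sd branch = 0.01025·Sd^0.27·e^(0.036·RH+0.049·T) = 1.476 μm/a
  sum: 0.3755 + 1.476 → r_corr = 1.851 μm/a
Long-term exponent b (ISO 9224 Table 2, B1) = 0.667
  D(20) = 1.851 × 20^0.667 = 1.851 × 7.375 = 13.65 μm
  Mass loss = 13.65 μm × 8.96 g/cm³ = 122.3 g·m⁻²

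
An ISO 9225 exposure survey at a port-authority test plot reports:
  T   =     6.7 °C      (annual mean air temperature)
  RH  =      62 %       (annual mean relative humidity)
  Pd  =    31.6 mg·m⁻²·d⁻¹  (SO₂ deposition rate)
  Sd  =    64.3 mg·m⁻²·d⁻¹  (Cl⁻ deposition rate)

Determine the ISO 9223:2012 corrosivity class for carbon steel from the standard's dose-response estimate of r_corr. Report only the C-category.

C3

carbon steel: T≤10 °C ⇒ hinge +0.150·(6.7−10) = -0.4950
  Pd branch = 1.77·Pd^0.52·e^(0.02·RH+f) = 22.46 μm/a
  Sd branch = 0.102·Sd^0.62·e^(0.033·RH+0.04·T) = 13.63 μm/a
  sum: 22.46 + 13.63 → r_corr = 36.09 μm/a
ISO 9223 Table 2 (carbon steel): 25 < 36.1 ≤ 50 μm/a ⇒ C3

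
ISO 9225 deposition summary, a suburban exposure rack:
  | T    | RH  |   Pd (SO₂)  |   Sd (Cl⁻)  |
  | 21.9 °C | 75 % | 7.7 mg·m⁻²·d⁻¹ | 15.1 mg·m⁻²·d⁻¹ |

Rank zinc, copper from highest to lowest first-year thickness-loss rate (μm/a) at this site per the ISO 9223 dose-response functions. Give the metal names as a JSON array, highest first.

zinc: T>10 °C ⇒ hinge -0.071·(21.9−10) = -0.8449
  sulphur-dioxide contribution → 0.4286 μm/a
  chloride contribution → 0.964 μm/a
  total first-year rate 1.393 μm/a
copper: f(T) = -0.080·(T−10) [T>10 °C] = -0.9520
  sulphur-dioxide contribution → 0.2904 μm/a
  chloride contribution → 0.9283 μm/a
  total first-year rate 1.219 μm/a
Ordering by μm/a: zinc (1.39) > copper (1.22)

["zinc", "copper"]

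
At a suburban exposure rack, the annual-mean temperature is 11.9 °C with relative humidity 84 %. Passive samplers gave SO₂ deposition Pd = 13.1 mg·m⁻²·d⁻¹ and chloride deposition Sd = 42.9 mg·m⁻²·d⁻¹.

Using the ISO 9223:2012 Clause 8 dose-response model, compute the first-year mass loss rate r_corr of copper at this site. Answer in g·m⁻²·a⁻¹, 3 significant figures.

r_corr = 20.6 g·m⁻²·a⁻¹

copper: f(T) = -0.080·(T−10) [T>10 °C] = -0.1520
  sulphur-dioxide contribution → 1.262 μm/a
  chloride contribution → 1.042 μm/a
  total first-year rate 2.305 μm/a
Convert to mass loss: 2.305 μm/a × 8.96 g/cm³ = 20.65 g·m⁻²·a⁻¹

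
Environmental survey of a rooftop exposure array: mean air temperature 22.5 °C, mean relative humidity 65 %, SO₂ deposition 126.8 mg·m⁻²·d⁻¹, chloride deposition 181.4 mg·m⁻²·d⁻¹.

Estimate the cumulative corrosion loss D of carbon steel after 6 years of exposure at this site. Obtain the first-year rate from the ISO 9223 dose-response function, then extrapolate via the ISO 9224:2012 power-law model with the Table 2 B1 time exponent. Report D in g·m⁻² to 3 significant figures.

D(6) = 1.90e+03 g·m⁻²

carbon steel: f(T) = -0.054·(T−10) [T>10 °C] = -0.6750
  Pd branch = 1.77·Pd^0.52·e^(0.02·RH+f) = 41.02 μm/a
  Cl⁻ term: 0.102·181.4^0.62·exp(0.033·65+0.04·22.5) = 53.87
  sum: 41.02 + 53.87 → r_corr = 94.9 μm/a
ISO 9224: D(t) = r_corr · t^b with b = 0.523 (carbon steel, B1)
  D(6) = 94.9 × 6^0.523 = 94.9 × 2.553 = 242.2 μm
  Mass loss = 242.2 μm × 7.85 g/cm³ = 1902 g·m⁻²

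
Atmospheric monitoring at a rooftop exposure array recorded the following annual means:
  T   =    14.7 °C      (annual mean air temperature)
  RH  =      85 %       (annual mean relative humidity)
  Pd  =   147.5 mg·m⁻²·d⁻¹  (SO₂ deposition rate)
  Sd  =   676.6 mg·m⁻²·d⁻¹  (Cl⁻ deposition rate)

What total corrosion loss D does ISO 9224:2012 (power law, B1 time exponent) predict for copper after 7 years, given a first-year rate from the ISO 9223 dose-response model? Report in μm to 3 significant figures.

D(7) = 16.9 μm

copper: f(T) = -0.080·(T−10) [T>10 °C] = -0.3760
  SO₂ term: 0.0053·147.5^0.26·exp(0.059·85-0.3760) = 2.008
  Sd branch = 0.01025·Sd^0.27·e^(0.036·RH+0.049·T) = 2.61 μm/a
  r_corr = 2.008 + 2.61 = 4.619 μm/a
Long-term exponent b (ISO 9224 Table 2, B1) = 0.667
  D(7) = 4.619 × 7^0.667 = 4.619 × 3.662 = 16.91 μm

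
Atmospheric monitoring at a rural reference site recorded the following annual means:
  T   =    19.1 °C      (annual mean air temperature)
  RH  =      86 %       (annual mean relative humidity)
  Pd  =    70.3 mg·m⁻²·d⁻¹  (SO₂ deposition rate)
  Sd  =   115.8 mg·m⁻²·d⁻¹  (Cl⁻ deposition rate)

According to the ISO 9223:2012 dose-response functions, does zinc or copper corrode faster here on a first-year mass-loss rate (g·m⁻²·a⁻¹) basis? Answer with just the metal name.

zinc: f(T) = -0.071·(T−10) [T>10 °C] = -0.6461
  sulphur-dioxide contribution → 2.295 μm/a
  chloride contribution → 2.65 μm/a
  total first-year rate 4.945 μm/a
  mass loss = 4.945 μm/a × 7.14 g/cm³ = 35.3 g·m⁻²·a⁻¹
copper: f(T) = -0.080·(T−10) [T>10 °C] = -0.7280
  sulphur-dioxide contribution → 1.236 μm/a
  chloride contribution → 2.084 μm/a
  total first-year rate 3.32 μm/a
  mass loss = 3.32 μm/a × 8.96 g/cm³ = 29.75 g·m⁻²·a⁻¹
Ordering by g·m⁻²·a⁻¹: zinc (35.3) > copper (29.7)

zinc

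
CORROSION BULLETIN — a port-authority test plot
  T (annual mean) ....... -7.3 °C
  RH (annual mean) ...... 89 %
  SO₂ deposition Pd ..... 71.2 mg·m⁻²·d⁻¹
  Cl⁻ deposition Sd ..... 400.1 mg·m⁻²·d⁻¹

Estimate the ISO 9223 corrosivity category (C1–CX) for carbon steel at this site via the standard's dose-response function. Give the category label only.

C4

carbon steel: T≤10 °C ⇒ hinge +0.150·(-7.3−10) = -2.5950
  sulphur-dioxide contribution → 7.2 μm/a
  chloride contribution → 58.97 μm/a
  ⇒ r_corr(carbon steel) = 66.17 μm/a
ISO 9223 Table 2 (carbon steel): 50 < 66.2 ≤ 80 μm/a ⇒ C4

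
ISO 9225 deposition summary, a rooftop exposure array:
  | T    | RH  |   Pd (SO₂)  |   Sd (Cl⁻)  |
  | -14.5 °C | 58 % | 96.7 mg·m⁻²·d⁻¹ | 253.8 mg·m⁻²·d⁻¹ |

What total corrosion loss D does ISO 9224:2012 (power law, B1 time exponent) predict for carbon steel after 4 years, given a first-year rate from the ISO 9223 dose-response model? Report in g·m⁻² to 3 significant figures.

carbon steel: f(T) = +0.150·(T−10) [T≤10 °C] = -3.6750
  Pd branch = 1.77·Pd^0.52·e^(0.02·RH+f) = 1.542 μm/a
  Sd branch = 0.102·Sd^0.62·e^(0.033·RH+0.04·T) = 11.99 μm/a
  r_corr = 1.542 + 11.99 = 13.53 μm/a
Power-law: D(4) = r_corr · 4^0.523
  D(4) = 13.53 × 4^0.523 = 13.53 × 2.065 = 27.94 μm
  Mass loss = 27.94 μm × 7.85 g/cm³ = 219.3 g·m⁻²

D(4) = 219 g·m⁻²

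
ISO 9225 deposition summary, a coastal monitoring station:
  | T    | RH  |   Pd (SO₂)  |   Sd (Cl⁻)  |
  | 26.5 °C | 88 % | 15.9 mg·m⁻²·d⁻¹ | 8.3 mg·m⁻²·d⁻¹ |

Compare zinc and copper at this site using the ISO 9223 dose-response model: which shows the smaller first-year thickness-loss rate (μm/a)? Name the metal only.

zinc: temperature factor f = -0.071·(16.5) = -1.1715
  Pd branch = 0.0129·Pd^0.44·e^(0.046·RH+f) = 0.7735 μm/a
  Cl⁻ term: 0.0175·8.3^0.57·exp(0.008·88+0.085·26.5) = 1.124
  sum: 0.7735 + 1.124 → r_corr = 1.898 μm/a
copper: T>10 °C ⇒ hinge -0.080·(26.5−10) = -1.3200
  Pd branch = 0.0053·Pd^0.26·e^(0.059·RH+f) = 0.5227 μm/a
  Sd branch = 0.01025·Sd^0.27·e^(0.036·RH+0.049·T) = 1.58 μm/a
  r_corr = 0.5227 + 1.58 = 2.103 μm/a
Ordering by μm/a: copper (2.1) > zinc (1.9)

zinc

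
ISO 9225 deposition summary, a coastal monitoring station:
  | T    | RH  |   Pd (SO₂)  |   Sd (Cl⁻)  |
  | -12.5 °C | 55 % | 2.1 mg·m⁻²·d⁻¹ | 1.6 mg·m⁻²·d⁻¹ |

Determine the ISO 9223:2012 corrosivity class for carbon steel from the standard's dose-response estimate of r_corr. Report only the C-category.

C1

carbon steel: f(T) = +0.150·(T−10) [T≤10 °C] = -3.3750
  Pd branch = 1.77·Pd^0.52·e^(0.02·RH+f) = 0.2676 μm/a
  Sd branch = 0.102·Sd^0.62·e^(0.033·RH+0.04·T) = 0.5085 μm/a
  r_corr = 0.2676 + 0.5085 = 0.7761 μm/a
ISO 9223 Table 2 (carbon steel): 0 < 0.776 ≤ 1.3 μm/a ⇒ C1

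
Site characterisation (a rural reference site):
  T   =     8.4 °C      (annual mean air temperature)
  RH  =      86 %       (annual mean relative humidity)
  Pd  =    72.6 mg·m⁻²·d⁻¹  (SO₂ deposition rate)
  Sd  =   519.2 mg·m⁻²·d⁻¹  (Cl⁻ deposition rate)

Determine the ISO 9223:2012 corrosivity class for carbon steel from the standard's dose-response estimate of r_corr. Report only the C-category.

C5

carbon steel: T≤10 °C ⇒ hinge +0.150·(8.4−10) = -0.2400
  sulphur-dioxide contribution → 72.18 μm/a
  chloride contribution → 117.6 μm/a
  total first-year rate 189.8 μm/a
ISO 9223 Table 2 (carbon steel): 80 < 190 ≤ 200 μm/a ⇒ C5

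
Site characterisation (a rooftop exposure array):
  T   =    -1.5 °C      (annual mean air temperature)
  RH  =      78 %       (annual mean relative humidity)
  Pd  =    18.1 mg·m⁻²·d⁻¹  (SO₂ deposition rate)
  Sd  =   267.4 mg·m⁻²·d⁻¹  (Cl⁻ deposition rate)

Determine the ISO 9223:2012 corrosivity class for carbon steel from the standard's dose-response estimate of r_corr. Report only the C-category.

carbon steel: temperature factor f = +0.150·(-11.5) = -1.7250
  sulphur-dioxide contribution → 6.766 μm/a
  chloride contribution → 40.3 μm/a
  total first-year rate 47.06 μm/a
Category bounds: 25…50 μm/a bracket r_corr ⇒ C3

C3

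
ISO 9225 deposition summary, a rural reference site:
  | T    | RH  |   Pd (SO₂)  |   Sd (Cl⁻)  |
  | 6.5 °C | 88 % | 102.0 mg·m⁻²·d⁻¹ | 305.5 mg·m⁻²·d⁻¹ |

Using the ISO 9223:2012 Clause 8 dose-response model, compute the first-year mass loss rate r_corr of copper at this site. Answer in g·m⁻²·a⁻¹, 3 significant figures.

r_corr = 32.4 g·m⁻²·a⁻¹

copper: temperature factor f = +0.126·(-3.5) = -0.4410
  Pd branch = 0.0053·Pd^0.26·e^(0.059·RH+f) = 2.041 μm/a
  Cl⁻ term: 0.01025·305.5^0.27·exp(0.036·88+0.049·6.5) = 1.57
  r_corr = 2.041 + 1.57 = 3.611 μm/a
Convert to mass loss: 3.611 μm/a × 8.96 g/cm³ = 32.35 g·m⁻²·a⁻¹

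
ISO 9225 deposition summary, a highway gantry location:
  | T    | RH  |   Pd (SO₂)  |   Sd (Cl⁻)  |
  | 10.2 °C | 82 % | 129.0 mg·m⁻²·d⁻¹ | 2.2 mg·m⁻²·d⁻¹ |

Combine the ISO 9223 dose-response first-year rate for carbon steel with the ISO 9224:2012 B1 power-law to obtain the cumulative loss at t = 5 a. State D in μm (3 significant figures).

carbon steel: temperature factor f = -0.054·(0.2) = -0.0108
  sulphur-dioxide contribution → 113 μm/a
  chloride contribution → 3.744 μm/a
  total first-year rate 116.7 μm/a
Long-term exponent b (ISO 9224 Table 2, B1) = 0.523
  D(5) = 116.7 × 5^0.523 = 116.7 × 2.32 = 270.9 μm

D(5) = 271 μm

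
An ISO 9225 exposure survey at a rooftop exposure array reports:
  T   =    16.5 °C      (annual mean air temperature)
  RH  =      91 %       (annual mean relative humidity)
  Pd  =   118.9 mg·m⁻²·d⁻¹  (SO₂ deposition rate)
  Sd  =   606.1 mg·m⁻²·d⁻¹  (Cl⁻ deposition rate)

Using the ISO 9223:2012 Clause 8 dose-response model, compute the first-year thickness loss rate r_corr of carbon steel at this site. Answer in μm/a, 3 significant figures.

r_corr = 303 μm/a

carbon steel: T>10 °C ⇒ hinge -0.054·(16.5−10) = -0.3510
  SO₂ term: 1.77·118.9^0.52·exp(0.02·91-0.3510) = 92.27
  Sd branch = 0.102·Sd^0.62·e^(0.033·RH+0.04·T) = 211.2 μm/a
  sum: 92.27 + 211.2 → r_corr = 303.4 μm/a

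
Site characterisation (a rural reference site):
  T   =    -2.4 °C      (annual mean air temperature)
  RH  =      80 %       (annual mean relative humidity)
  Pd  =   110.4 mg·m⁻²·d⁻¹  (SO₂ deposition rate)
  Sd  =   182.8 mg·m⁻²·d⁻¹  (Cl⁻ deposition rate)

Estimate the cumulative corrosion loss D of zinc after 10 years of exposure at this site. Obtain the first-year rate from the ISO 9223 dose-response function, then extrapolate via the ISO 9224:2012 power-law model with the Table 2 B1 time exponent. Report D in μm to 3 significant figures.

zinc: temperature factor f = +0.038·(-12.4) = -0.4712
  Pd branch = 0.0129·Pd^0.44·e^(0.046·RH+f) = 2.53 μm/a
  Sd branch = 0.0175·Sd^0.57·e^(0.008·RH+0.085·T) = 0.5269 μm/a
  r_corr = 2.53 + 0.5269 = 3.057 μm/a
ISO 9224: D(t) = r_corr · t^b with b = 0.813 (zinc, B1)
  D(10) = 3.057 × 10^0.813 = 3.057 × 6.501 = 19.87 μm

D(10) = 19.9 μm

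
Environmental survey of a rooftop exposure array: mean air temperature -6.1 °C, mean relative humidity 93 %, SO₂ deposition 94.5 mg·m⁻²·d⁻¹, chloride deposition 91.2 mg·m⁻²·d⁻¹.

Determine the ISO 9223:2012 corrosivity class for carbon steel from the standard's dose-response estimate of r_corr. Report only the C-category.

C3

carbon steel: T≤10 °C ⇒ hinge +0.150·(-6.1−10) = -2.4150
  Pd branch = 1.77·Pd^0.52·e^(0.02·RH+f) = 10.82 μm/a
  Cl⁻ term: 0.102·91.2^0.62·exp(0.033·93+0.04·-6.1) = 28.23
  r_corr = 10.82 + 28.23 = 39.05 μm/a
ISO 9223 Table 2 (carbon steel): 25 < 39 ≤ 50 μm/a ⇒ C3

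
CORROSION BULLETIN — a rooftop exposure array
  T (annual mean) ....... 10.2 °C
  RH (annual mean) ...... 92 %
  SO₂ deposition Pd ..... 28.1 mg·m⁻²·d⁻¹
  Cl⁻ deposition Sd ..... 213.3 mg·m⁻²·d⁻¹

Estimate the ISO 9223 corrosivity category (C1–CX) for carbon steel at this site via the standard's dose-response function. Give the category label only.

C5

carbon steel: temperature factor f = -0.054·(0.2) = -0.0108
  SO₂ term: 1.77·28.1^0.52·exp(0.02·92-0.0108) = 62.48
  Sd branch = 0.102·Sd^0.62·e^(0.033·RH+0.04·T) = 88.77 μm/a
  sum: 62.48 + 88.77 → r_corr = 151.2 μm/a
151 μm/a falls in (80, 200] for carbon steel → category C5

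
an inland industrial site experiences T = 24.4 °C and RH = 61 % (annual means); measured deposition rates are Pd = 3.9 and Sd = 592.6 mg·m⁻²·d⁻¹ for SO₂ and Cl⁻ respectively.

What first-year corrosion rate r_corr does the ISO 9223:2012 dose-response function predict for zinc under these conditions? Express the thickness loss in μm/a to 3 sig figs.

r_corr = 8.77 μm/a

zinc: temperature factor f = -0.071·(14.4) = -1.0224
  sulphur-dioxide contribution → 0.1397 μm/a
  chloride contribution → 8.633 μm/a
  total first-year rate 8.773 μm/a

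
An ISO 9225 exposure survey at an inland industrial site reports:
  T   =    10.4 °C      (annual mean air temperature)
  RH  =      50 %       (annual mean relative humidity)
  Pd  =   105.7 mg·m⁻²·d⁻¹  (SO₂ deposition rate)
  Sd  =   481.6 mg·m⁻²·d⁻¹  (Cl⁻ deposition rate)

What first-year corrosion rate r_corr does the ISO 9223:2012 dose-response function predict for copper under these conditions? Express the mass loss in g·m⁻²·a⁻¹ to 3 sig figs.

copper: f(T) = -0.080·(T−10) [T>10 °C] = -0.0320
  SO₂ term: 0.0053·105.7^0.26·exp(0.059·50-0.0320) = 0.3295
  Cl⁻ term: 0.01025·481.6^0.27·exp(0.036·50+0.049·10.4) = 0.5471
  sum: 0.3295 + 0.5471 → r_corr = 0.8766 μm/a
Convert to mass loss: 0.8766 μm/a × 8.96 g/cm³ = 7.854 g·m⁻²·a⁻¹

r_corr = 7.85 g·m⁻²·a⁻¹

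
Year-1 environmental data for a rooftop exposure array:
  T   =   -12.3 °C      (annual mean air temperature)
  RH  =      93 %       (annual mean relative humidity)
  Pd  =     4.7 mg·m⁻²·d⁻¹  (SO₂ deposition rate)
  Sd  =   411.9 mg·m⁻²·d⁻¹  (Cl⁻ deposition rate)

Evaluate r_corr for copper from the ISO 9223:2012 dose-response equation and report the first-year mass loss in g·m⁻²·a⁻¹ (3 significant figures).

r_corr = 8.30 g·m⁻²·a⁻¹

copper: T≤10 °C ⇒ hinge +0.126·(-12.3−10) = -2.8098
  sulphur-dioxide contribution → 0.1153 μm/a
  chloride contribution → 0.8109 μm/a
  ⇒ r_corr(copper) = 0.9262 μm/a
Convert to mass loss: 0.9262 μm/a × 8.96 g/cm³ = 8.299 g·m⁻²·a⁻¹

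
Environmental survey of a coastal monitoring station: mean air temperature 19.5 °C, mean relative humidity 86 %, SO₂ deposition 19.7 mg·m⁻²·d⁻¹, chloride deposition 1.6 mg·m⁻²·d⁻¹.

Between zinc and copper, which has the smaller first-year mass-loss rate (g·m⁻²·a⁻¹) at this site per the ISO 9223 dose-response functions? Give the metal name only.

zinc: temperature factor f = -0.071·(9.5) = -0.6745
  SO₂ term: 0.0129·19.7^0.44·exp(0.046·86-0.6745) = 1.274
  Sd branch = 0.0175·Sd^0.57·e^(0.008·RH+0.085·T) = 0.2388 μm/a
  sum: 1.274 + 0.2388 → r_corr = 1.513 μm/a
  mass loss = 1.513 μm/a × 7.14 g/cm³ = 10.8 g·m⁻²·a⁻¹
copper: T>10 °C ⇒ hinge -0.080·(19.5−10) = -0.7600
  Pd branch = 0.0053·Pd^0.26·e^(0.059·RH+f) = 0.8598 μm/a
  Cl⁻ term: 0.01025·1.6^0.27·exp(0.036·86+0.049·19.5) = 0.6689
  r_corr = 0.8598 + 0.6689 = 1.529 μm/a
  mass loss = 1.529 μm/a × 8.96 g/cm³ = 13.7 g·m⁻²·a⁻¹
Ordering by g·m⁻²·a⁻¹: copper (13.7) > zinc (10.8)

zinc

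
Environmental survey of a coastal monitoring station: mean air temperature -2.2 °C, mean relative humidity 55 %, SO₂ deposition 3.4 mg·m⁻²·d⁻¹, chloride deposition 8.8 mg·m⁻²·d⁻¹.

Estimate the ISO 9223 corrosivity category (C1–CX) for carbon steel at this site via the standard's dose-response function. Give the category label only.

C2

carbon steel: f(T) = +0.150·(T−10) [T≤10 °C] = -1.8300
  sulphur-dioxide contribution → 1.612 μm/a
  chloride contribution → 2.209 μm/a
  total first-year rate 3.821 μm/a
3.82 μm/a falls in (1.3, 25] for carbon steel → category C2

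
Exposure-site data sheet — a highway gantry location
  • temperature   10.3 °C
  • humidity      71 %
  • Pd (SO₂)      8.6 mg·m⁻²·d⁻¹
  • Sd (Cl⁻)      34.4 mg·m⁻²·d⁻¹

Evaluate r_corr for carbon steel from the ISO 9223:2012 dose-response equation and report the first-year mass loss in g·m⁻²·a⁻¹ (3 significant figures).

r_corr = 286 g·m⁻²·a⁻¹

carbon steel: T>10 °C ⇒ hinge -0.054·(10.3−10) = -0.0162
  sulphur-dioxide contribution → 22.06 μm/a
  chloride contribution → 14.38 μm/a
  total first-year rate 36.44 μm/a
Convert to mass loss: 36.44 μm/a × 7.85 g/cm³ = 286 g·m⁻²·a⁻¹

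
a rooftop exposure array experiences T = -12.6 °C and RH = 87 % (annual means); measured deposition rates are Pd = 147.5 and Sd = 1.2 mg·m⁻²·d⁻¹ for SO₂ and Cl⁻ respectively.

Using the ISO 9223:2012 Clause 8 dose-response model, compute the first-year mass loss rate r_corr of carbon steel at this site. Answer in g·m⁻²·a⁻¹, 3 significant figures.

carbon steel: temperature factor f = +0.150·(-22.6) = -3.3900
  Pd branch = 1.77·Pd^0.52·e^(0.02·RH+f) = 4.562 μm/a
  Sd branch = 0.102·Sd^0.62·e^(0.033·RH+0.04·T) = 1.218 μm/a
  r_corr = 4.562 + 1.218 = 5.78 μm/a
Convert to mass loss: 5.78 μm/a × 7.85 g/cm³ = 45.37 g·m⁻²·a⁻¹

r_corr = 45.4 g·m⁻²·a⁻¹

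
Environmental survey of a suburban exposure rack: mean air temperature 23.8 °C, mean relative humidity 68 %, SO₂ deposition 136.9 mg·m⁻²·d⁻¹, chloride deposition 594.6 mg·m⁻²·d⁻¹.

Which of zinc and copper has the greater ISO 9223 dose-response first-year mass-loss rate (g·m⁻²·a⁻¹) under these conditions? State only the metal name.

zinc

zinc: temperature factor f = -0.071·(13.8) = -0.9798
  sulphur-dioxide contribution → 0.9628 μm/a
  chloride contribution → 8.693 μm/a
  total first-year rate 9.656 μm/a
  mass loss = 9.656 μm/a × 7.14 g/cm³ = 68.94 g·m⁻²·a⁻¹
copper: temperature factor f = -0.080·(13.8) = -1.1040
  sulphur-dioxide contribution → 0.3489 μm/a
  chloride contribution → 2.135 μm/a
  total first-year rate 2.484 μm/a
  mass loss = 2.484 μm/a × 8.96 g/cm³ = 22.26 g·m⁻²·a⁻¹
Ordering by g·m⁻²·a⁻¹: zinc (68.9) > copper (22.3)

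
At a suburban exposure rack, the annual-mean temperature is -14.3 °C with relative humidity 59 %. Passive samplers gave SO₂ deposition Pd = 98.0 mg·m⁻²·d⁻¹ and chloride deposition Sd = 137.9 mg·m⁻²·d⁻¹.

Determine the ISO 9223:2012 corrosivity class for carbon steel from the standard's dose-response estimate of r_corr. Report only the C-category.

carbon steel: f(T) = +0.150·(T−10) [T≤10 °C] = -3.6450
  SO₂ term: 1.77·98.0^0.52·exp(0.02·59-3.6450) = 1.633
  Sd branch = 0.102·Sd^0.62·e^(0.033·RH+0.04·T) = 8.556 μm/a
  sum: 1.633 + 8.556 → r_corr = 10.19 μm/a
Category bounds: 1.3…25 μm/a bracket r_corr ⇒ C2

C2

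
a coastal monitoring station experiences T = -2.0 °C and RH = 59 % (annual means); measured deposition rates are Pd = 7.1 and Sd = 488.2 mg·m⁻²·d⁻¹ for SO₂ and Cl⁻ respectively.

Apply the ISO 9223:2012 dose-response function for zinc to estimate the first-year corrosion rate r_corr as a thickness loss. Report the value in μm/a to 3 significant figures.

r_corr = 1.10 μm/a

zinc: T≤10 °C ⇒ hinge +0.038·(-2.0−10) = -0.4560
  SO₂ term: 0.0129·7.1^0.44·exp(0.046·59-0.4560) = 0.2923
  Cl⁻ term: 0.0175·488.2^0.57·exp(0.008·59+0.085·-2.0) = 0.8067
  r_corr = 0.2923 + 0.8067 = 1.099 μm/a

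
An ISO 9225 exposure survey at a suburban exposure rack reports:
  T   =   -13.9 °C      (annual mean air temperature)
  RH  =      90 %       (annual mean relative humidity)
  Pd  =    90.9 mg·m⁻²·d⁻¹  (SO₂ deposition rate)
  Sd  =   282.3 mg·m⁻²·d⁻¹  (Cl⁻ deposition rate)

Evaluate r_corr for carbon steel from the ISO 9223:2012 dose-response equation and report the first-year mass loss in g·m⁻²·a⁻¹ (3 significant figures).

r_corr = 320 g·m⁻²·a⁻¹

carbon steel: temperature factor f = +0.150·(-23.9) = -3.5850
  sulphur-dioxide contribution → 3.099 μm/a
  chloride contribution → 37.71 μm/a
  ⇒ r_corr(carbon steel) = 40.81 μm/a
Convert to mass loss: 40.81 μm/a × 7.85 g/cm³ = 320.3 g·m⁻²·a⁻¹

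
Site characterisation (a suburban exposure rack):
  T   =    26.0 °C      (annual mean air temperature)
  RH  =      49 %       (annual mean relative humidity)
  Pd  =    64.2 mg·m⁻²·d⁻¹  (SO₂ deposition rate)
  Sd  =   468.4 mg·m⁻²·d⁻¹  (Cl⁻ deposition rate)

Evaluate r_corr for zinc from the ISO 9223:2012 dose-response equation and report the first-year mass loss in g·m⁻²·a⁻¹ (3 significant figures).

r_corr = 57.9 g·m⁻²·a⁻¹

zinc: temperature factor f = -0.071·(16.0) = -1.1360
  Pd branch = 0.0129·Pd^0.44·e^(0.046·RH+f) = 0.2463 μm/a
  Sd branch = 0.0175·Sd^0.57·e^(0.008·RH+0.085·T) = 7.858 μm/a
  sum: 0.2463 + 7.858 → r_corr = 8.105 μm/a
Convert to mass loss: 8.105 μm/a × 7.14 g/cm³ = 57.87 g·m⁻²·a⁻¹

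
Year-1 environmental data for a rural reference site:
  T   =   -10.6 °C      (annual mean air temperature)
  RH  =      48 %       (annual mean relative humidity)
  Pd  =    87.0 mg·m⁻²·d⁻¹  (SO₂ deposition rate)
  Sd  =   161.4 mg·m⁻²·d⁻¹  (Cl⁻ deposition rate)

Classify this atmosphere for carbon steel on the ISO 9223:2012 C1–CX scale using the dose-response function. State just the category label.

carbon steel: f(T) = +0.150·(T−10) [T≤10 °C] = -3.0900
  SO₂ term: 1.77·87.0^0.52·exp(0.02·48-3.0900) = 2.145
  Cl⁻ term: 0.102·161.4^0.62·exp(0.033·48+0.04·-10.6) = 7.608
  r_corr = 2.145 + 7.608 = 9.753 μm/a
Category bounds: 1.3…25 μm/a bracket r_corr ⇒ C2

C2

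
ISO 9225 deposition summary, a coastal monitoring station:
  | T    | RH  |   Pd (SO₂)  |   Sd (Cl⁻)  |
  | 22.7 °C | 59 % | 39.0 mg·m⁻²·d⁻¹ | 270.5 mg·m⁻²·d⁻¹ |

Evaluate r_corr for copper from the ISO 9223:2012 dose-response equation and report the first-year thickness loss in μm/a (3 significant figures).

r_corr = 1.34 μm/a

copper: T>10 °C ⇒ hinge -0.080·(22.7−10) = -1.0160
  SO₂ term: 0.0053·39.0^0.26·exp(0.059·59-1.0160) = 0.1616
  Cl⁻ term: 0.01025·270.5^0.27·exp(0.036·59+0.049·22.7) = 1.183
  sum: 0.1616 + 1.183 → r_corr = 1.344 μm/a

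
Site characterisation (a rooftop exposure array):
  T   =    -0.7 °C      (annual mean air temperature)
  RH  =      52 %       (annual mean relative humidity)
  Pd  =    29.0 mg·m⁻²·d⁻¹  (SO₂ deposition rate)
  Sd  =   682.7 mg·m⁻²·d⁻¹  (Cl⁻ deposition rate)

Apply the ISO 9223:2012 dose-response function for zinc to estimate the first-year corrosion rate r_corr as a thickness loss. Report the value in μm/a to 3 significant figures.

zinc: T≤10 °C ⇒ hinge +0.038·(-0.7−10) = -0.4066
  SO₂ term: 0.0129·29.0^0.44·exp(0.046·52-0.4066) = 0.4133
  Cl⁻ term: 0.0175·682.7^0.57·exp(0.008·52+0.085·-0.7) = 1.031
  r_corr = 0.4133 + 1.031 = 1.445 μm/a

r_corr = 1.44 μm/a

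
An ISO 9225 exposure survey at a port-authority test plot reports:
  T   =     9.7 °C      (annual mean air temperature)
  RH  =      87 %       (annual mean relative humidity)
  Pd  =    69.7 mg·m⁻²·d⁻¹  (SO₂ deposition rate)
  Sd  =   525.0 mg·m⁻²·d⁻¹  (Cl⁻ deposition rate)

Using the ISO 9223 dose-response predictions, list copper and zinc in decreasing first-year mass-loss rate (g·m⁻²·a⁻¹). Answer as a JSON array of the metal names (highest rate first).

["zinc", "copper"]

copper: T≤10 °C ⇒ hinge +0.126·(9.7−10) = -0.0378
  SO₂ term: 0.0053·69.7^0.26·exp(0.059·87-0.0378) = 2.608
  Cl⁻ term: 0.01025·525.0^0.27·exp(0.036·87+0.049·9.7) = 2.05
  r_corr = 2.608 + 2.05 = 4.658 μm/a
  mass loss = 4.658 μm/a × 8.96 g/cm³ = 41.74 g·m⁻²·a⁻¹
zinc: f(T) = +0.038·(T−10) [T≤10 °C] = -0.0114
  Pd branch = 0.0129·Pd^0.44·e^(0.046·RH+f) = 4.516 μm/a
  Cl⁻ term: 0.0175·525.0^0.57·exp(0.008·87+0.085·9.7) = 2.844
  sum: 4.516 + 2.844 → r_corr = 7.359 μm/a
  mass loss = 7.359 μm/a × 7.14 g/cm³ = 52.54 g·m⁻²·a⁻¹
Ordering by g·m⁻²·a⁻¹: zinc (52.5) > copper (41.7)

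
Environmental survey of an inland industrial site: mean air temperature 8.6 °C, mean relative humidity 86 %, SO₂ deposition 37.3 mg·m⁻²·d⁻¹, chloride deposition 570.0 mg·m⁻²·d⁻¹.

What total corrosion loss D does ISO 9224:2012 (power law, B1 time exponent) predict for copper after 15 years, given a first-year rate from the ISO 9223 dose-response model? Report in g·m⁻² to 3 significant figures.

D(15) = 204 g·m⁻²

copper: T≤10 °C ⇒ hinge +0.126·(8.6−10) = -0.1764
  SO₂ term: 0.0053·37.3^0.26·exp(0.059·86-0.1764) = 1.819
  Sd branch = 0.01025·Sd^0.27·e^(0.036·RH+0.049·T) = 1.916 μm/a
  r_corr = 1.819 + 1.916 = 3.735 μm/a
Power-law: D(15) = r_corr · 15^0.667
  D(15) = 3.735 × 15^0.667 = 3.735 × 6.088 = 22.74 μm
  Mass loss = 22.74 μm × 8.96 g/cm³ = 203.7 g·m⁻²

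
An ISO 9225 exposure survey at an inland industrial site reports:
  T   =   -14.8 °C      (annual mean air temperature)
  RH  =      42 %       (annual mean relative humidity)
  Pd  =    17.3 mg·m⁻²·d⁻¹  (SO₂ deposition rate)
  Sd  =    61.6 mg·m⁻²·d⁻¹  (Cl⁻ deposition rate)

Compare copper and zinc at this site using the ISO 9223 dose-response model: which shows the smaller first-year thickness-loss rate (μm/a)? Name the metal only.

copper: temperature factor f = +0.126·(-24.8) = -3.1248
  Pd branch = 0.0053·Pd^0.26·e^(0.059·RH+f) = 0.005825 μm/a
  Cl⁻ term: 0.01025·61.6^0.27·exp(0.036·42+0.049·-14.8) = 0.06849
  sum: 0.005825 + 0.06849 → r_corr = 0.07431 μm/a
zinc: temperature factor f = +0.038·(-24.8) = -0.9424
  Pd branch = 0.0129·Pd^0.44·e^(0.046·RH+f) = 0.1216 μm/a
  Sd branch = 0.0175·Sd^0.57·e^(0.008·RH+0.085·T) = 0.07289 μm/a
  r_corr = 0.1216 + 0.07289 = 0.1945 μm/a
Ordering by μm/a: zinc (0.195) > copper (0.0743)

copper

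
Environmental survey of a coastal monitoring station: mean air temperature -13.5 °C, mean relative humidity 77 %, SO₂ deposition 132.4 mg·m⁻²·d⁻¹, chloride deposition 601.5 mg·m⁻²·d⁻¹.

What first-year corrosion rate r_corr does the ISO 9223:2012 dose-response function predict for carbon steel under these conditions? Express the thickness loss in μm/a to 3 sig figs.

carbon steel: f(T) = +0.150·(T−10) [T≤10 °C] = -3.5250
  Pd branch = 1.77·Pd^0.52·e^(0.02·RH+f) = 3.085 μm/a
  Cl⁻ term: 0.102·601.5^0.62·exp(0.033·77+0.04·-13.5) = 39.88
  r_corr = 3.085 + 39.88 = 42.96 μm/a

r_corr = 43.0 μm/a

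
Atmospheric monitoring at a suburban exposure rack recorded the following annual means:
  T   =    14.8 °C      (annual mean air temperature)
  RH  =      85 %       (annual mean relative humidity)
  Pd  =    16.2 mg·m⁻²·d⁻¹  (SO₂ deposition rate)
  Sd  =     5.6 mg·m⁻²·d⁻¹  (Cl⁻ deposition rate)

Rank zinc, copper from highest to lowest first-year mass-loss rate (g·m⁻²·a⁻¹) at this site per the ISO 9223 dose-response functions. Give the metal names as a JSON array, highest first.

["copper", "zinc"]

zinc: f(T) = -0.071·(T−10) [T>10 °C] = -0.3408
  sulphur-dioxide contribution → 1.559 μm/a
  chloride contribution → 0.3245 μm/a
  total first-year rate 1.884 μm/a
  mass loss = 1.884 μm/a × 7.14 g/cm³ = 13.45 g·m⁻²·a⁻¹
copper: f(T) = -0.080·(T−10) [T>10 °C] = -0.3840
  sulphur-dioxide contribution → 1.122 μm/a
  chloride contribution → 0.7188 μm/a
  ⇒ r_corr(copper) = 1.841 μm/a
  mass loss = 1.841 μm/a × 8.96 g/cm³ = 16.49 g·m⁻²·a⁻¹
Ordering by g·m⁻²·a⁻¹: copper (16.5) > zinc (13.4)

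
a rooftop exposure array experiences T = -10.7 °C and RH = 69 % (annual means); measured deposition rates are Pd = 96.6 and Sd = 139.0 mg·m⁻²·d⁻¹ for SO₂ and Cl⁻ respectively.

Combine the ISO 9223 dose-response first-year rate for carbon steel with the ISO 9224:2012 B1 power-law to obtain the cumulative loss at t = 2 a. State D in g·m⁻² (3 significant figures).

D(2) = 194 g·m⁻²

carbon steel: f(T) = +0.150·(T−10) [T≤10 °C] = -3.1050
  Pd branch = 1.77·Pd^0.52·e^(0.02·RH+f) = 3.396 μm/a
  Sd branch = 0.102·Sd^0.62·e^(0.033·RH+0.04·T) = 13.81 μm/a
  sum: 3.396 + 13.81 → r_corr = 17.21 μm/a
Long-term exponent b (ISO 9224 Table 2, B1) = 0.523
  D(2) = 17.21 × 2^0.523 = 17.21 × 1.437 = 24.73 μm
  Mass loss = 24.73 μm × 7.85 g/cm³ = 194.1 g·m⁻²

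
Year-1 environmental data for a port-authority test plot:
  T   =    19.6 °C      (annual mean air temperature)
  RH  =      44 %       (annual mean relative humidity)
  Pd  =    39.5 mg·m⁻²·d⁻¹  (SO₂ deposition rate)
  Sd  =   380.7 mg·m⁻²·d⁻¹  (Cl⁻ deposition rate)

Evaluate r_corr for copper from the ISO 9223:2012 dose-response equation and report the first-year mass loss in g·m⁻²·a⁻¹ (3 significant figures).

r_corr = 6.59 g·m⁻²·a⁻¹

copper: f(T) = -0.080·(T−10) [T>10 °C] = -0.7680
  sulphur-dioxide contribution → 0.08576 μm/a
  chloride contribution → 0.6494 μm/a
  ⇒ r_corr(copper) = 0.7351 μm/a
Convert to mass loss: 0.7351 μm/a × 8.96 g/cm³ = 6.587 g·m⁻²·a⁻¹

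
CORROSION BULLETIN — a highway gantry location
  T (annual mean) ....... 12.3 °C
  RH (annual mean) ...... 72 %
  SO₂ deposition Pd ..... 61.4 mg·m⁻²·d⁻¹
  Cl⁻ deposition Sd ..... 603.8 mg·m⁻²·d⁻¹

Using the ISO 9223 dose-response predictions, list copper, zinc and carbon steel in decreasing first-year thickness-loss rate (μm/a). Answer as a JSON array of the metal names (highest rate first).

["carbon steel", "zinc", "copper"]

copper: temperature factor f = -0.080·(2.3) = -0.1840
  SO₂ term: 0.0053·61.4^0.26·exp(0.059·72-0.1840) = 0.8999
  Sd branch = 0.01025·Sd^0.27·e^(0.036·RH+0.049·T) = 1.409 μm/a
  r_corr = 0.8999 + 1.409 = 2.309 μm/a
zinc: f(T) = -0.071·(T−10) [T>10 °C] = -0.1633
  SO₂ term: 0.0129·61.4^0.44·exp(0.046·72-0.1633) = 1.84
  Sd branch = 0.0175·Sd^0.57·e^(0.008·RH+0.085·T) = 3.407 μm/a
  sum: 1.84 + 3.407 → r_corr = 5.247 μm/a
carbon steel: f(T) = -0.054·(T−10) [T>10 °C] = -0.1242
  Pd branch = 1.77·Pd^0.52·e^(0.02·RH+f) = 56.14 μm/a
  Cl⁻ term: 0.102·603.8^0.62·exp(0.033·72+0.04·12.3) = 95.13
  sum: 56.14 + 95.13 → r_corr = 151.3 μm/a
Ordering by μm/a: carbon steel (151) > zinc (5.25) > copper (2.31)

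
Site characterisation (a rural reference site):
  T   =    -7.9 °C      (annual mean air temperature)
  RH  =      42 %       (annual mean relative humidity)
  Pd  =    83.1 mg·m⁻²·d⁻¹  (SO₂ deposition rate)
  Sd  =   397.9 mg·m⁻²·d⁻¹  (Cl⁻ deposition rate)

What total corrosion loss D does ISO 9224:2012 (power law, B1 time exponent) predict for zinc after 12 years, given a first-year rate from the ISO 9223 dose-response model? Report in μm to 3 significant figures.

D(12) = 5.24 μm

zinc: temperature factor f = +0.038·(-17.9) = -0.6802
  sulphur-dioxide contribution → 0.3154 μm/a
  chloride contribution → 0.3795 μm/a
  total first-year rate 0.6949 μm/a
Long-term exponent b (ISO 9224 Table 2, B1) = 0.813
  D(12) = 0.6949 × 12^0.813 = 0.6949 × 7.54 = 5.24 μm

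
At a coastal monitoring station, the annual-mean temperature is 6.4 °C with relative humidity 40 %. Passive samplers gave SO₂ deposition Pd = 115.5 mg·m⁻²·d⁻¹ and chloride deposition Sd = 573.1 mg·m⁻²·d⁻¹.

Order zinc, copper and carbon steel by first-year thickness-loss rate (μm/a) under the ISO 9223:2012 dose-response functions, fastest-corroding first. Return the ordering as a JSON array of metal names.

zinc: T≤10 °C ⇒ hinge +0.038·(6.4−10) = -0.1368
  sulphur-dioxide contribution → 0.5726 μm/a
  chloride contribution → 1.55 μm/a
  ⇒ r_corr(zinc) = 2.123 μm/a
copper: temperature factor f = +0.126·(-3.6) = -0.4536
  sulphur-dioxide contribution → 0.1226 μm/a
  chloride contribution → 0.3289 μm/a
  total first-year rate 0.4515 μm/a
carbon steel: temperature factor f = +0.150·(-3.6) = -0.5400
  sulphur-dioxide contribution → 27.13 μm/a
  chloride contribution → 25.3 μm/a
  total first-year rate 52.43 μm/a
Ordering by μm/a: carbon steel (52.4) > zinc (2.12) > copper (0.451)

["carbon steel", "zinc", "copper"]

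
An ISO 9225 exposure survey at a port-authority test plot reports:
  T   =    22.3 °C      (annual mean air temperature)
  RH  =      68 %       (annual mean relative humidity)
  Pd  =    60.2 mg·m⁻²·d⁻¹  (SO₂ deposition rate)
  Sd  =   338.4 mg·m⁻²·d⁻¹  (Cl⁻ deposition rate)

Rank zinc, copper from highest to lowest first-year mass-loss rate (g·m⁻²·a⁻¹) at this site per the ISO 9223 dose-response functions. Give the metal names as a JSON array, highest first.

["zinc", "copper"]

zinc: f(T) = -0.071·(T−10) [T>10 °C] = -0.8733
  Pd branch = 0.0129·Pd^0.44·e^(0.046·RH+f) = 0.7461 μm/a
  Cl⁻ term: 0.0175·338.4^0.57·exp(0.008·68+0.085·22.3) = 5.55
  r_corr = 0.7461 + 5.55 = 6.296 μm/a
  mass loss = 6.296 μm/a × 7.14 g/cm³ = 44.95 g·m⁻²·a⁻¹
copper: T>10 °C ⇒ hinge -0.080·(22.3−10) = -0.9840
  SO₂ term: 0.0053·60.2^0.26·exp(0.059·68-0.9840) = 0.3177
  Cl⁻ term: 0.01025·338.4^0.27·exp(0.036·68+0.049·22.3) = 1.704
  r_corr = 0.3177 + 1.704 = 2.021 μm/a
  mass loss = 2.021 μm/a × 8.96 g/cm³ = 18.11 g·m⁻²·a⁻¹
Ordering by g·m⁻²·a⁻¹: zinc (45) > copper (18.1)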